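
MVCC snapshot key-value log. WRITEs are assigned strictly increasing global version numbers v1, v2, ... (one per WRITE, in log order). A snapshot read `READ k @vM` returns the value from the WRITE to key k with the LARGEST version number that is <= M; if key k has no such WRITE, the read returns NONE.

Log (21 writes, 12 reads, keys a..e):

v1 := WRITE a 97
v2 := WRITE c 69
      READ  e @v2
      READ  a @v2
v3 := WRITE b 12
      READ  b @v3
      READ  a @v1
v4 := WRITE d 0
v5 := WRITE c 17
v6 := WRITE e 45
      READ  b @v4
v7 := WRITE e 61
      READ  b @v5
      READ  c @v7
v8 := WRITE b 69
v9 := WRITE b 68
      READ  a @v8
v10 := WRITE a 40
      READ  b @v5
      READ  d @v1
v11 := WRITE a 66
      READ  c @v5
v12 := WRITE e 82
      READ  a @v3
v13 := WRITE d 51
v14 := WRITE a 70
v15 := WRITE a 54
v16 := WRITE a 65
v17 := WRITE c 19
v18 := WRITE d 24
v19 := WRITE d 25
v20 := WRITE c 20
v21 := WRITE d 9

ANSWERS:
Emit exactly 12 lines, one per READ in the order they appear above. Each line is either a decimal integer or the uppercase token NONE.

Answer: NONE
97
12
97
12
12
17
97
12
NONE
17
97

Derivation:
v1: WRITE a=97  (a history now [(1, 97)])
v2: WRITE c=69  (c history now [(2, 69)])
READ e @v2: history=[] -> no version <= 2 -> NONE
READ a @v2: history=[(1, 97)] -> pick v1 -> 97
v3: WRITE b=12  (b history now [(3, 12)])
READ b @v3: history=[(3, 12)] -> pick v3 -> 12
READ a @v1: history=[(1, 97)] -> pick v1 -> 97
v4: WRITE d=0  (d history now [(4, 0)])
v5: WRITE c=17  (c history now [(2, 69), (5, 17)])
v6: WRITE e=45  (e history now [(6, 45)])
READ b @v4: history=[(3, 12)] -> pick v3 -> 12
v7: WRITE e=61  (e history now [(6, 45), (7, 61)])
READ b @v5: history=[(3, 12)] -> pick v3 -> 12
READ c @v7: history=[(2, 69), (5, 17)] -> pick v5 -> 17
v8: WRITE b=69  (b history now [(3, 12), (8, 69)])
v9: WRITE b=68  (b history now [(3, 12), (8, 69), (9, 68)])
READ a @v8: history=[(1, 97)] -> pick v1 -> 97
v10: WRITE a=40  (a history now [(1, 97), (10, 40)])
READ b @v5: history=[(3, 12), (8, 69), (9, 68)] -> pick v3 -> 12
READ d @v1: history=[(4, 0)] -> no version <= 1 -> NONE
v11: WRITE a=66  (a history now [(1, 97), (10, 40), (11, 66)])
READ c @v5: history=[(2, 69), (5, 17)] -> pick v5 -> 17
v12: WRITE e=82  (e history now [(6, 45), (7, 61), (12, 82)])
READ a @v3: history=[(1, 97), (10, 40), (11, 66)] -> pick v1 -> 97
v13: WRITE d=51  (d history now [(4, 0), (13, 51)])
v14: WRITE a=70  (a history now [(1, 97), (10, 40), (11, 66), (14, 70)])
v15: WRITE a=54  (a history now [(1, 97), (10, 40), (11, 66), (14, 70), (15, 54)])
v16: WRITE a=65  (a history now [(1, 97), (10, 40), (11, 66), (14, 70), (15, 54), (16, 65)])
v17: WRITE c=19  (c history now [(2, 69), (5, 17), (17, 19)])
v18: WRITE d=24  (d history now [(4, 0), (13, 51), (18, 24)])
v19: WRITE d=25  (d history now [(4, 0), (13, 51), (18, 24), (19, 25)])
v20: WRITE c=20  (c history now [(2, 69), (5, 17), (17, 19), (20, 20)])
v21: WRITE d=9  (d history now [(4, 0), (13, 51), (18, 24), (19, 25), (21, 9)])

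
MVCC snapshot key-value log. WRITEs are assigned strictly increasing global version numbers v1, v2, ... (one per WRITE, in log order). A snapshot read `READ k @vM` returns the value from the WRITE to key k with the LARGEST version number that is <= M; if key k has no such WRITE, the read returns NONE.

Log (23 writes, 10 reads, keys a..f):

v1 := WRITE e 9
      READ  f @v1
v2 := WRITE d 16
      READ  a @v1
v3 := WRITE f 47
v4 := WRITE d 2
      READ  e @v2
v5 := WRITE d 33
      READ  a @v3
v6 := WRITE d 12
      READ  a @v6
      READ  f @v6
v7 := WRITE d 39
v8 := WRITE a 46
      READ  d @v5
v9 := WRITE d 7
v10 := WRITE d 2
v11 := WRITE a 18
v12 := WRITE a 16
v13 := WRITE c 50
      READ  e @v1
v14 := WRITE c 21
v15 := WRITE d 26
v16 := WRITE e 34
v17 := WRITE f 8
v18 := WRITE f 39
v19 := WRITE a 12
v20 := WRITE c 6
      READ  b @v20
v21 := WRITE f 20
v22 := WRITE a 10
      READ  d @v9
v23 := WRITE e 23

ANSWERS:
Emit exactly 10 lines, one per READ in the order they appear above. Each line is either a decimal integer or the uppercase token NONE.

Answer: NONE
NONE
9
NONE
NONE
47
33
9
NONE
7

Derivation:
v1: WRITE e=9  (e history now [(1, 9)])
READ f @v1: history=[] -> no version <= 1 -> NONE
v2: WRITE d=16  (d history now [(2, 16)])
READ a @v1: history=[] -> no version <= 1 -> NONE
v3: WRITE f=47  (f history now [(3, 47)])
v4: WRITE d=2  (d history now [(2, 16), (4, 2)])
READ e @v2: history=[(1, 9)] -> pick v1 -> 9
v5: WRITE d=33  (d history now [(2, 16), (4, 2), (5, 33)])
READ a @v3: history=[] -> no version <= 3 -> NONE
v6: WRITE d=12  (d history now [(2, 16), (4, 2), (5, 33), (6, 12)])
READ a @v6: history=[] -> no version <= 6 -> NONE
READ f @v6: history=[(3, 47)] -> pick v3 -> 47
v7: WRITE d=39  (d history now [(2, 16), (4, 2), (5, 33), (6, 12), (7, 39)])
v8: WRITE a=46  (a history now [(8, 46)])
READ d @v5: history=[(2, 16), (4, 2), (5, 33), (6, 12), (7, 39)] -> pick v5 -> 33
v9: WRITE d=7  (d history now [(2, 16), (4, 2), (5, 33), (6, 12), (7, 39), (9, 7)])
v10: WRITE d=2  (d history now [(2, 16), (4, 2), (5, 33), (6, 12), (7, 39), (9, 7), (10, 2)])
v11: WRITE a=18  (a history now [(8, 46), (11, 18)])
v12: WRITE a=16  (a history now [(8, 46), (11, 18), (12, 16)])
v13: WRITE c=50  (c history now [(13, 50)])
READ e @v1: history=[(1, 9)] -> pick v1 -> 9
v14: WRITE c=21  (c history now [(13, 50), (14, 21)])
v15: WRITE d=26  (d history now [(2, 16), (4, 2), (5, 33), (6, 12), (7, 39), (9, 7), (10, 2), (15, 26)])
v16: WRITE e=34  (e history now [(1, 9), (16, 34)])
v17: WRITE f=8  (f history now [(3, 47), (17, 8)])
v18: WRITE f=39  (f history now [(3, 47), (17, 8), (18, 39)])
v19: WRITE a=12  (a history now [(8, 46), (11, 18), (12, 16), (19, 12)])
v20: WRITE c=6  (c history now [(13, 50), (14, 21), (20, 6)])
READ b @v20: history=[] -> no version <= 20 -> NONE
v21: WRITE f=20  (f history now [(3, 47), (17, 8), (18, 39), (21, 20)])
v22: WRITE a=10  (a history now [(8, 46), (11, 18), (12, 16), (19, 12), (22, 10)])
READ d @v9: history=[(2, 16), (4, 2), (5, 33), (6, 12), (7, 39), (9, 7), (10, 2), (15, 26)] -> pick v9 -> 7
v23: WRITE e=23  (e history now [(1, 9), (16, 34), (23, 23)])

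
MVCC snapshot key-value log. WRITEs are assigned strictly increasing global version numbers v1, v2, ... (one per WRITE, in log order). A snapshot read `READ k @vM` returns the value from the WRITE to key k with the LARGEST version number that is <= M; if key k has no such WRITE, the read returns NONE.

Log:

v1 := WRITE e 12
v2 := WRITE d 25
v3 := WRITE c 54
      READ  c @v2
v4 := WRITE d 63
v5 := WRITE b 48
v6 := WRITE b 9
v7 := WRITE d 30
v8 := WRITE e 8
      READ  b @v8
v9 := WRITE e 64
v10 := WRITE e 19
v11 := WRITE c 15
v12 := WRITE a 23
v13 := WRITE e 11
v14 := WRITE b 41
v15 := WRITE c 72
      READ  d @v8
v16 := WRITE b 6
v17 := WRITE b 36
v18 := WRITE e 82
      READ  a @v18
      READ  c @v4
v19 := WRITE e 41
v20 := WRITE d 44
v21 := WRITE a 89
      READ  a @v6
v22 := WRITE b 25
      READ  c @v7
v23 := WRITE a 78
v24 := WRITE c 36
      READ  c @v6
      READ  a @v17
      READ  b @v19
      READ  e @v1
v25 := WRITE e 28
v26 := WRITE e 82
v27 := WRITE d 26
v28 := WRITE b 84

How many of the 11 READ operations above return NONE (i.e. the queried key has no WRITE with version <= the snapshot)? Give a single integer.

Answer: 2

Derivation:
v1: WRITE e=12  (e history now [(1, 12)])
v2: WRITE d=25  (d history now [(2, 25)])
v3: WRITE c=54  (c history now [(3, 54)])
READ c @v2: history=[(3, 54)] -> no version <= 2 -> NONE
v4: WRITE d=63  (d history now [(2, 25), (4, 63)])
v5: WRITE b=48  (b history now [(5, 48)])
v6: WRITE b=9  (b history now [(5, 48), (6, 9)])
v7: WRITE d=30  (d history now [(2, 25), (4, 63), (7, 30)])
v8: WRITE e=8  (e history now [(1, 12), (8, 8)])
READ b @v8: history=[(5, 48), (6, 9)] -> pick v6 -> 9
v9: WRITE e=64  (e history now [(1, 12), (8, 8), (9, 64)])
v10: WRITE e=19  (e history now [(1, 12), (8, 8), (9, 64), (10, 19)])
v11: WRITE c=15  (c history now [(3, 54), (11, 15)])
v12: WRITE a=23  (a history now [(12, 23)])
v13: WRITE e=11  (e history now [(1, 12), (8, 8), (9, 64), (10, 19), (13, 11)])
v14: WRITE b=41  (b history now [(5, 48), (6, 9), (14, 41)])
v15: WRITE c=72  (c history now [(3, 54), (11, 15), (15, 72)])
READ d @v8: history=[(2, 25), (4, 63), (7, 30)] -> pick v7 -> 30
v16: WRITE b=6  (b history now [(5, 48), (6, 9), (14, 41), (16, 6)])
v17: WRITE b=36  (b history now [(5, 48), (6, 9), (14, 41), (16, 6), (17, 36)])
v18: WRITE e=82  (e history now [(1, 12), (8, 8), (9, 64), (10, 19), (13, 11), (18, 82)])
READ a @v18: history=[(12, 23)] -> pick v12 -> 23
READ c @v4: history=[(3, 54), (11, 15), (15, 72)] -> pick v3 -> 54
v19: WRITE e=41  (e history now [(1, 12), (8, 8), (9, 64), (10, 19), (13, 11), (18, 82), (19, 41)])
v20: WRITE d=44  (d history now [(2, 25), (4, 63), (7, 30), (20, 44)])
v21: WRITE a=89  (a history now [(12, 23), (21, 89)])
READ a @v6: history=[(12, 23), (21, 89)] -> no version <= 6 -> NONE
v22: WRITE b=25  (b history now [(5, 48), (6, 9), (14, 41), (16, 6), (17, 36), (22, 25)])
READ c @v7: history=[(3, 54), (11, 15), (15, 72)] -> pick v3 -> 54
v23: WRITE a=78  (a history now [(12, 23), (21, 89), (23, 78)])
v24: WRITE c=36  (c history now [(3, 54), (11, 15), (15, 72), (24, 36)])
READ c @v6: history=[(3, 54), (11, 15), (15, 72), (24, 36)] -> pick v3 -> 54
READ a @v17: history=[(12, 23), (21, 89), (23, 78)] -> pick v12 -> 23
READ b @v19: history=[(5, 48), (6, 9), (14, 41), (16, 6), (17, 36), (22, 25)] -> pick v17 -> 36
READ e @v1: history=[(1, 12), (8, 8), (9, 64), (10, 19), (13, 11), (18, 82), (19, 41)] -> pick v1 -> 12
v25: WRITE e=28  (e history now [(1, 12), (8, 8), (9, 64), (10, 19), (13, 11), (18, 82), (19, 41), (25, 28)])
v26: WRITE e=82  (e history now [(1, 12), (8, 8), (9, 64), (10, 19), (13, 11), (18, 82), (19, 41), (25, 28), (26, 82)])
v27: WRITE d=26  (d history now [(2, 25), (4, 63), (7, 30), (20, 44), (27, 26)])
v28: WRITE b=84  (b history now [(5, 48), (6, 9), (14, 41), (16, 6), (17, 36), (22, 25), (28, 84)])
Read results in order: ['NONE', '9', '30', '23', '54', 'NONE', '54', '54', '23', '36', '12']
NONE count = 2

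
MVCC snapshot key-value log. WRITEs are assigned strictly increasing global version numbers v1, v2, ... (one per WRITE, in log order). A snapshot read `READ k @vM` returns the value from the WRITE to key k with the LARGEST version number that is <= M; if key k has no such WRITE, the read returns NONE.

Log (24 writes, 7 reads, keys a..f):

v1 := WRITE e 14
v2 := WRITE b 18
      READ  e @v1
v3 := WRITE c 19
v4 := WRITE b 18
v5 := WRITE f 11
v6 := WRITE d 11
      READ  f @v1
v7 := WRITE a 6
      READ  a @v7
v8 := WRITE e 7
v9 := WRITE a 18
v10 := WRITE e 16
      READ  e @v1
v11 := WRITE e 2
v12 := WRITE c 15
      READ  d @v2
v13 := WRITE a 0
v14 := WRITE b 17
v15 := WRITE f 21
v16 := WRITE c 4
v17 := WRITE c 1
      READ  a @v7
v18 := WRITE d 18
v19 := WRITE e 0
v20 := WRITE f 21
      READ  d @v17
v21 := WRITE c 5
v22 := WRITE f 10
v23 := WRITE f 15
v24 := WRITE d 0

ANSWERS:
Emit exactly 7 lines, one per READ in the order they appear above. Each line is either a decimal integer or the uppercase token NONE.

Answer: 14
NONE
6
14
NONE
6
11

Derivation:
v1: WRITE e=14  (e history now [(1, 14)])
v2: WRITE b=18  (b history now [(2, 18)])
READ e @v1: history=[(1, 14)] -> pick v1 -> 14
v3: WRITE c=19  (c history now [(3, 19)])
v4: WRITE b=18  (b history now [(2, 18), (4, 18)])
v5: WRITE f=11  (f history now [(5, 11)])
v6: WRITE d=11  (d history now [(6, 11)])
READ f @v1: history=[(5, 11)] -> no version <= 1 -> NONE
v7: WRITE a=6  (a history now [(7, 6)])
READ a @v7: history=[(7, 6)] -> pick v7 -> 6
v8: WRITE e=7  (e history now [(1, 14), (8, 7)])
v9: WRITE a=18  (a history now [(7, 6), (9, 18)])
v10: WRITE e=16  (e history now [(1, 14), (8, 7), (10, 16)])
READ e @v1: history=[(1, 14), (8, 7), (10, 16)] -> pick v1 -> 14
v11: WRITE e=2  (e history now [(1, 14), (8, 7), (10, 16), (11, 2)])
v12: WRITE c=15  (c history now [(3, 19), (12, 15)])
READ d @v2: history=[(6, 11)] -> no version <= 2 -> NONE
v13: WRITE a=0  (a history now [(7, 6), (9, 18), (13, 0)])
v14: WRITE b=17  (b history now [(2, 18), (4, 18), (14, 17)])
v15: WRITE f=21  (f history now [(5, 11), (15, 21)])
v16: WRITE c=4  (c history now [(3, 19), (12, 15), (16, 4)])
v17: WRITE c=1  (c history now [(3, 19), (12, 15), (16, 4), (17, 1)])
READ a @v7: history=[(7, 6), (9, 18), (13, 0)] -> pick v7 -> 6
v18: WRITE d=18  (d history now [(6, 11), (18, 18)])
v19: WRITE e=0  (e history now [(1, 14), (8, 7), (10, 16), (11, 2), (19, 0)])
v20: WRITE f=21  (f history now [(5, 11), (15, 21), (20, 21)])
READ d @v17: history=[(6, 11), (18, 18)] -> pick v6 -> 11
v21: WRITE c=5  (c history now [(3, 19), (12, 15), (16, 4), (17, 1), (21, 5)])
v22: WRITE f=10  (f history now [(5, 11), (15, 21), (20, 21), (22, 10)])
v23: WRITE f=15  (f history now [(5, 11), (15, 21), (20, 21), (22, 10), (23, 15)])
v24: WRITE d=0  (d history now [(6, 11), (18, 18), (24, 0)])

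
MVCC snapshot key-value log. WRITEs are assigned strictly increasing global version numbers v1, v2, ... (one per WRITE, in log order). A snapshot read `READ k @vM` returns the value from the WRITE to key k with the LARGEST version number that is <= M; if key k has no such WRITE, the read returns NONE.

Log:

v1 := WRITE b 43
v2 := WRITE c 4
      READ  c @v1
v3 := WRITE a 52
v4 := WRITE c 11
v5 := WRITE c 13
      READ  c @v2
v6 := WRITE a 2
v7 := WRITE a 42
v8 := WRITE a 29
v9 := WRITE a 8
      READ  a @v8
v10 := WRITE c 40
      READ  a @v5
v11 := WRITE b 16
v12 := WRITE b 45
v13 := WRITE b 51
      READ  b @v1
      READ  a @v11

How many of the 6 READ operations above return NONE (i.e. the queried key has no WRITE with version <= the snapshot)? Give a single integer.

v1: WRITE b=43  (b history now [(1, 43)])
v2: WRITE c=4  (c history now [(2, 4)])
READ c @v1: history=[(2, 4)] -> no version <= 1 -> NONE
v3: WRITE a=52  (a history now [(3, 52)])
v4: WRITE c=11  (c history now [(2, 4), (4, 11)])
v5: WRITE c=13  (c history now [(2, 4), (4, 11), (5, 13)])
READ c @v2: history=[(2, 4), (4, 11), (5, 13)] -> pick v2 -> 4
v6: WRITE a=2  (a history now [(3, 52), (6, 2)])
v7: WRITE a=42  (a history now [(3, 52), (6, 2), (7, 42)])
v8: WRITE a=29  (a history now [(3, 52), (6, 2), (7, 42), (8, 29)])
v9: WRITE a=8  (a history now [(3, 52), (6, 2), (7, 42), (8, 29), (9, 8)])
READ a @v8: history=[(3, 52), (6, 2), (7, 42), (8, 29), (9, 8)] -> pick v8 -> 29
v10: WRITE c=40  (c history now [(2, 4), (4, 11), (5, 13), (10, 40)])
READ a @v5: history=[(3, 52), (6, 2), (7, 42), (8, 29), (9, 8)] -> pick v3 -> 52
v11: WRITE b=16  (b history now [(1, 43), (11, 16)])
v12: WRITE b=45  (b history now [(1, 43), (11, 16), (12, 45)])
v13: WRITE b=51  (b history now [(1, 43), (11, 16), (12, 45), (13, 51)])
READ b @v1: history=[(1, 43), (11, 16), (12, 45), (13, 51)] -> pick v1 -> 43
READ a @v11: history=[(3, 52), (6, 2), (7, 42), (8, 29), (9, 8)] -> pick v9 -> 8
Read results in order: ['NONE', '4', '29', '52', '43', '8']
NONE count = 1

Answer: 1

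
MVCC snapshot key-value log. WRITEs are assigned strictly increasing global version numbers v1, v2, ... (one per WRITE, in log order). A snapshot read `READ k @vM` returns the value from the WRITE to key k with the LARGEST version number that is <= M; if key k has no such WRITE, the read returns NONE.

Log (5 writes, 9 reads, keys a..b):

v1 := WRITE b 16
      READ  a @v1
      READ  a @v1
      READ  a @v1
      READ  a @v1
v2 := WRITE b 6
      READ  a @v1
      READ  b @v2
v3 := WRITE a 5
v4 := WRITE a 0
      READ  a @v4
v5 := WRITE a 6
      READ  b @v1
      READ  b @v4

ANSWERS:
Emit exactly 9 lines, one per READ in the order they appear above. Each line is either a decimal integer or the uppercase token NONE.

Answer: NONE
NONE
NONE
NONE
NONE
6
0
16
6

Derivation:
v1: WRITE b=16  (b history now [(1, 16)])
READ a @v1: history=[] -> no version <= 1 -> NONE
READ a @v1: history=[] -> no version <= 1 -> NONE
READ a @v1: history=[] -> no version <= 1 -> NONE
READ a @v1: history=[] -> no version <= 1 -> NONE
v2: WRITE b=6  (b history now [(1, 16), (2, 6)])
READ a @v1: history=[] -> no version <= 1 -> NONE
READ b @v2: history=[(1, 16), (2, 6)] -> pick v2 -> 6
v3: WRITE a=5  (a history now [(3, 5)])
v4: WRITE a=0  (a history now [(3, 5), (4, 0)])
READ a @v4: history=[(3, 5), (4, 0)] -> pick v4 -> 0
v5: WRITE a=6  (a history now [(3, 5), (4, 0), (5, 6)])
READ b @v1: history=[(1, 16), (2, 6)] -> pick v1 -> 16
READ b @v4: history=[(1, 16), (2, 6)] -> pick v2 -> 6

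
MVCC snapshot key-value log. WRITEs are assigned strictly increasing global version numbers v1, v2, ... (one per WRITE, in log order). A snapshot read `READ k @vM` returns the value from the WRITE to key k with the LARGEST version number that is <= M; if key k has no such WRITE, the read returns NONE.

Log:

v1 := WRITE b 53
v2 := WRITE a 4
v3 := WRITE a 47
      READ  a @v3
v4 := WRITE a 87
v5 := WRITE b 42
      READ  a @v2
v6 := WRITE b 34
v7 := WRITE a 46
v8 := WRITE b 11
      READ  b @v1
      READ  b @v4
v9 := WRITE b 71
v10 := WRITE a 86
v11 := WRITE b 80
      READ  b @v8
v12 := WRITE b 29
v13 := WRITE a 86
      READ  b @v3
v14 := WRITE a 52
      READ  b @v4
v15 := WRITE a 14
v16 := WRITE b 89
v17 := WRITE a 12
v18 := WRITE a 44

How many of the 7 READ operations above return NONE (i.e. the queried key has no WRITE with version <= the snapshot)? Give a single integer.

Answer: 0

Derivation:
v1: WRITE b=53  (b history now [(1, 53)])
v2: WRITE a=4  (a history now [(2, 4)])
v3: WRITE a=47  (a history now [(2, 4), (3, 47)])
READ a @v3: history=[(2, 4), (3, 47)] -> pick v3 -> 47
v4: WRITE a=87  (a history now [(2, 4), (3, 47), (4, 87)])
v5: WRITE b=42  (b history now [(1, 53), (5, 42)])
READ a @v2: history=[(2, 4), (3, 47), (4, 87)] -> pick v2 -> 4
v6: WRITE b=34  (b history now [(1, 53), (5, 42), (6, 34)])
v7: WRITE a=46  (a history now [(2, 4), (3, 47), (4, 87), (7, 46)])
v8: WRITE b=11  (b history now [(1, 53), (5, 42), (6, 34), (8, 11)])
READ b @v1: history=[(1, 53), (5, 42), (6, 34), (8, 11)] -> pick v1 -> 53
READ b @v4: history=[(1, 53), (5, 42), (6, 34), (8, 11)] -> pick v1 -> 53
v9: WRITE b=71  (b history now [(1, 53), (5, 42), (6, 34), (8, 11), (9, 71)])
v10: WRITE a=86  (a history now [(2, 4), (3, 47), (4, 87), (7, 46), (10, 86)])
v11: WRITE b=80  (b history now [(1, 53), (5, 42), (6, 34), (8, 11), (9, 71), (11, 80)])
READ b @v8: history=[(1, 53), (5, 42), (6, 34), (8, 11), (9, 71), (11, 80)] -> pick v8 -> 11
v12: WRITE b=29  (b history now [(1, 53), (5, 42), (6, 34), (8, 11), (9, 71), (11, 80), (12, 29)])
v13: WRITE a=86  (a history now [(2, 4), (3, 47), (4, 87), (7, 46), (10, 86), (13, 86)])
READ b @v3: history=[(1, 53), (5, 42), (6, 34), (8, 11), (9, 71), (11, 80), (12, 29)] -> pick v1 -> 53
v14: WRITE a=52  (a history now [(2, 4), (3, 47), (4, 87), (7, 46), (10, 86), (13, 86), (14, 52)])
READ b @v4: history=[(1, 53), (5, 42), (6, 34), (8, 11), (9, 71), (11, 80), (12, 29)] -> pick v1 -> 53
v15: WRITE a=14  (a history now [(2, 4), (3, 47), (4, 87), (7, 46), (10, 86), (13, 86), (14, 52), (15, 14)])
v16: WRITE b=89  (b history now [(1, 53), (5, 42), (6, 34), (8, 11), (9, 71), (11, 80), (12, 29), (16, 89)])
v17: WRITE a=12  (a history now [(2, 4), (3, 47), (4, 87), (7, 46), (10, 86), (13, 86), (14, 52), (15, 14), (17, 12)])
v18: WRITE a=44  (a history now [(2, 4), (3, 47), (4, 87), (7, 46), (10, 86), (13, 86), (14, 52), (15, 14), (17, 12), (18, 44)])
Read results in order: ['47', '4', '53', '53', '11', '53', '53']
NONE count = 0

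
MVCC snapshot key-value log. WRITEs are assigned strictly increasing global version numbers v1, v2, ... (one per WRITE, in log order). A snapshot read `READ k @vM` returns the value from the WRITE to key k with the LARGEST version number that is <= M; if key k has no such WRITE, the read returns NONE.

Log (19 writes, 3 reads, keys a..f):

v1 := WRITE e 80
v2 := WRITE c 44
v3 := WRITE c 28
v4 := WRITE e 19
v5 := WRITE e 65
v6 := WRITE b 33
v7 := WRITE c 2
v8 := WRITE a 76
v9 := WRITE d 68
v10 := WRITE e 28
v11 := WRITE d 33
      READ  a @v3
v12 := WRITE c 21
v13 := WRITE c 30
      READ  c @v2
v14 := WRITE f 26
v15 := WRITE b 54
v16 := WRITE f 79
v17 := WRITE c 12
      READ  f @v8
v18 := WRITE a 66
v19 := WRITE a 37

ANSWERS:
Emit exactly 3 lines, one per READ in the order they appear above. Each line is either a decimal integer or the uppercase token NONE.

v1: WRITE e=80  (e history now [(1, 80)])
v2: WRITE c=44  (c history now [(2, 44)])
v3: WRITE c=28  (c history now [(2, 44), (3, 28)])
v4: WRITE e=19  (e history now [(1, 80), (4, 19)])
v5: WRITE e=65  (e history now [(1, 80), (4, 19), (5, 65)])
v6: WRITE b=33  (b history now [(6, 33)])
v7: WRITE c=2  (c history now [(2, 44), (3, 28), (7, 2)])
v8: WRITE a=76  (a history now [(8, 76)])
v9: WRITE d=68  (d history now [(9, 68)])
v10: WRITE e=28  (e history now [(1, 80), (4, 19), (5, 65), (10, 28)])
v11: WRITE d=33  (d history now [(9, 68), (11, 33)])
READ a @v3: history=[(8, 76)] -> no version <= 3 -> NONE
v12: WRITE c=21  (c history now [(2, 44), (3, 28), (7, 2), (12, 21)])
v13: WRITE c=30  (c history now [(2, 44), (3, 28), (7, 2), (12, 21), (13, 30)])
READ c @v2: history=[(2, 44), (3, 28), (7, 2), (12, 21), (13, 30)] -> pick v2 -> 44
v14: WRITE f=26  (f history now [(14, 26)])
v15: WRITE b=54  (b history now [(6, 33), (15, 54)])
v16: WRITE f=79  (f history now [(14, 26), (16, 79)])
v17: WRITE c=12  (c history now [(2, 44), (3, 28), (7, 2), (12, 21), (13, 30), (17, 12)])
READ f @v8: history=[(14, 26), (16, 79)] -> no version <= 8 -> NONE
v18: WRITE a=66  (a history now [(8, 76), (18, 66)])
v19: WRITE a=37  (a history now [(8, 76), (18, 66), (19, 37)])

Answer: NONE
44
NONE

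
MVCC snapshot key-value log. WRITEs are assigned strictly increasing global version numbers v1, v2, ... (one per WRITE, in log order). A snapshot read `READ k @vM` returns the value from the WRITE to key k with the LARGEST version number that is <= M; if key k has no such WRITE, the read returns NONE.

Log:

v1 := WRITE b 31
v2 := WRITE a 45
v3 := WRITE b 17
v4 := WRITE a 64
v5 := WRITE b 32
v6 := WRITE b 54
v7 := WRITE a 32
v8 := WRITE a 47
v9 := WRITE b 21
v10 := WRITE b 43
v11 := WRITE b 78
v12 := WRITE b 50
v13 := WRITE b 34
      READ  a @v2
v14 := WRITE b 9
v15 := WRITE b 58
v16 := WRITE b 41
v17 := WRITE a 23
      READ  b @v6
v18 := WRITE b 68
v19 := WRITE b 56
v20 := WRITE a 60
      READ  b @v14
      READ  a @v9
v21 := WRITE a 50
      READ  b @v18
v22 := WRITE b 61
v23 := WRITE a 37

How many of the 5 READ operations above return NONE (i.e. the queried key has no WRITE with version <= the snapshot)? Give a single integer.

Answer: 0

Derivation:
v1: WRITE b=31  (b history now [(1, 31)])
v2: WRITE a=45  (a history now [(2, 45)])
v3: WRITE b=17  (b history now [(1, 31), (3, 17)])
v4: WRITE a=64  (a history now [(2, 45), (4, 64)])
v5: WRITE b=32  (b history now [(1, 31), (3, 17), (5, 32)])
v6: WRITE b=54  (b history now [(1, 31), (3, 17), (5, 32), (6, 54)])
v7: WRITE a=32  (a history now [(2, 45), (4, 64), (7, 32)])
v8: WRITE a=47  (a history now [(2, 45), (4, 64), (7, 32), (8, 47)])
v9: WRITE b=21  (b history now [(1, 31), (3, 17), (5, 32), (6, 54), (9, 21)])
v10: WRITE b=43  (b history now [(1, 31), (3, 17), (5, 32), (6, 54), (9, 21), (10, 43)])
v11: WRITE b=78  (b history now [(1, 31), (3, 17), (5, 32), (6, 54), (9, 21), (10, 43), (11, 78)])
v12: WRITE b=50  (b history now [(1, 31), (3, 17), (5, 32), (6, 54), (9, 21), (10, 43), (11, 78), (12, 50)])
v13: WRITE b=34  (b history now [(1, 31), (3, 17), (5, 32), (6, 54), (9, 21), (10, 43), (11, 78), (12, 50), (13, 34)])
READ a @v2: history=[(2, 45), (4, 64), (7, 32), (8, 47)] -> pick v2 -> 45
v14: WRITE b=9  (b history now [(1, 31), (3, 17), (5, 32), (6, 54), (9, 21), (10, 43), (11, 78), (12, 50), (13, 34), (14, 9)])
v15: WRITE b=58  (b history now [(1, 31), (3, 17), (5, 32), (6, 54), (9, 21), (10, 43), (11, 78), (12, 50), (13, 34), (14, 9), (15, 58)])
v16: WRITE b=41  (b history now [(1, 31), (3, 17), (5, 32), (6, 54), (9, 21), (10, 43), (11, 78), (12, 50), (13, 34), (14, 9), (15, 58), (16, 41)])
v17: WRITE a=23  (a history now [(2, 45), (4, 64), (7, 32), (8, 47), (17, 23)])
READ b @v6: history=[(1, 31), (3, 17), (5, 32), (6, 54), (9, 21), (10, 43), (11, 78), (12, 50), (13, 34), (14, 9), (15, 58), (16, 41)] -> pick v6 -> 54
v18: WRITE b=68  (b history now [(1, 31), (3, 17), (5, 32), (6, 54), (9, 21), (10, 43), (11, 78), (12, 50), (13, 34), (14, 9), (15, 58), (16, 41), (18, 68)])
v19: WRITE b=56  (b history now [(1, 31), (3, 17), (5, 32), (6, 54), (9, 21), (10, 43), (11, 78), (12, 50), (13, 34), (14, 9), (15, 58), (16, 41), (18, 68), (19, 56)])
v20: WRITE a=60  (a history now [(2, 45), (4, 64), (7, 32), (8, 47), (17, 23), (20, 60)])
READ b @v14: history=[(1, 31), (3, 17), (5, 32), (6, 54), (9, 21), (10, 43), (11, 78), (12, 50), (13, 34), (14, 9), (15, 58), (16, 41), (18, 68), (19, 56)] -> pick v14 -> 9
READ a @v9: history=[(2, 45), (4, 64), (7, 32), (8, 47), (17, 23), (20, 60)] -> pick v8 -> 47
v21: WRITE a=50  (a history now [(2, 45), (4, 64), (7, 32), (8, 47), (17, 23), (20, 60), (21, 50)])
READ b @v18: history=[(1, 31), (3, 17), (5, 32), (6, 54), (9, 21), (10, 43), (11, 78), (12, 50), (13, 34), (14, 9), (15, 58), (16, 41), (18, 68), (19, 56)] -> pick v18 -> 68
v22: WRITE b=61  (b history now [(1, 31), (3, 17), (5, 32), (6, 54), (9, 21), (10, 43), (11, 78), (12, 50), (13, 34), (14, 9), (15, 58), (16, 41), (18, 68), (19, 56), (22, 61)])
v23: WRITE a=37  (a history now [(2, 45), (4, 64), (7, 32), (8, 47), (17, 23), (20, 60), (21, 50), (23, 37)])
Read results in order: ['45', '54', '9', '47', '68']
NONE count = 0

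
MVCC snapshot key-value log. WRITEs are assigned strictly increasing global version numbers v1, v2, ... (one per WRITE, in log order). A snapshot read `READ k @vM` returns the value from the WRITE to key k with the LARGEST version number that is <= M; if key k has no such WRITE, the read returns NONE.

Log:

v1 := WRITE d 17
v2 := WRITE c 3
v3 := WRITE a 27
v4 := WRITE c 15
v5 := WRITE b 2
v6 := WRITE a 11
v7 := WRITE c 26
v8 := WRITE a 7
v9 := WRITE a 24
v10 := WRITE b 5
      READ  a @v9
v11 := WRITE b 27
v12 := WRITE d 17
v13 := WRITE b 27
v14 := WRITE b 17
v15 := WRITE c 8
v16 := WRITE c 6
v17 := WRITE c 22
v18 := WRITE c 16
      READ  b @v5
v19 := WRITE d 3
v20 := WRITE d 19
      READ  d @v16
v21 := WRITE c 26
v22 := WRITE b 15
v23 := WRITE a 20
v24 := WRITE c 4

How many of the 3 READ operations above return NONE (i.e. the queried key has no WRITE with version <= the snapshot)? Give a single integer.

Answer: 0

Derivation:
v1: WRITE d=17  (d history now [(1, 17)])
v2: WRITE c=3  (c history now [(2, 3)])
v3: WRITE a=27  (a history now [(3, 27)])
v4: WRITE c=15  (c history now [(2, 3), (4, 15)])
v5: WRITE b=2  (b history now [(5, 2)])
v6: WRITE a=11  (a history now [(3, 27), (6, 11)])
v7: WRITE c=26  (c history now [(2, 3), (4, 15), (7, 26)])
v8: WRITE a=7  (a history now [(3, 27), (6, 11), (8, 7)])
v9: WRITE a=24  (a history now [(3, 27), (6, 11), (8, 7), (9, 24)])
v10: WRITE b=5  (b history now [(5, 2), (10, 5)])
READ a @v9: history=[(3, 27), (6, 11), (8, 7), (9, 24)] -> pick v9 -> 24
v11: WRITE b=27  (b history now [(5, 2), (10, 5), (11, 27)])
v12: WRITE d=17  (d history now [(1, 17), (12, 17)])
v13: WRITE b=27  (b history now [(5, 2), (10, 5), (11, 27), (13, 27)])
v14: WRITE b=17  (b history now [(5, 2), (10, 5), (11, 27), (13, 27), (14, 17)])
v15: WRITE c=8  (c history now [(2, 3), (4, 15), (7, 26), (15, 8)])
v16: WRITE c=6  (c history now [(2, 3), (4, 15), (7, 26), (15, 8), (16, 6)])
v17: WRITE c=22  (c history now [(2, 3), (4, 15), (7, 26), (15, 8), (16, 6), (17, 22)])
v18: WRITE c=16  (c history now [(2, 3), (4, 15), (7, 26), (15, 8), (16, 6), (17, 22), (18, 16)])
READ b @v5: history=[(5, 2), (10, 5), (11, 27), (13, 27), (14, 17)] -> pick v5 -> 2
v19: WRITE d=3  (d history now [(1, 17), (12, 17), (19, 3)])
v20: WRITE d=19  (d history now [(1, 17), (12, 17), (19, 3), (20, 19)])
READ d @v16: history=[(1, 17), (12, 17), (19, 3), (20, 19)] -> pick v12 -> 17
v21: WRITE c=26  (c history now [(2, 3), (4, 15), (7, 26), (15, 8), (16, 6), (17, 22), (18, 16), (21, 26)])
v22: WRITE b=15  (b history now [(5, 2), (10, 5), (11, 27), (13, 27), (14, 17), (22, 15)])
v23: WRITE a=20  (a history now [(3, 27), (6, 11), (8, 7), (9, 24), (23, 20)])
v24: WRITE c=4  (c history now [(2, 3), (4, 15), (7, 26), (15, 8), (16, 6), (17, 22), (18, 16), (21, 26), (24, 4)])
Read results in order: ['24', '2', '17']
NONE count = 0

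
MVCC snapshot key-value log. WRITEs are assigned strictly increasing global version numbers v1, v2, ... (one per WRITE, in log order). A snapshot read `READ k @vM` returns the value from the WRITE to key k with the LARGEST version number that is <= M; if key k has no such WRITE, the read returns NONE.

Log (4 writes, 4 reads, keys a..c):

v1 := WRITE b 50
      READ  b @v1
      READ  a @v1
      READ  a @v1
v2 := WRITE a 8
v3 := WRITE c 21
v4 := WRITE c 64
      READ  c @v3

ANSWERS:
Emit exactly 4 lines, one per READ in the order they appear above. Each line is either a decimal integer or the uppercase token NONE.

Answer: 50
NONE
NONE
21

Derivation:
v1: WRITE b=50  (b history now [(1, 50)])
READ b @v1: history=[(1, 50)] -> pick v1 -> 50
READ a @v1: history=[] -> no version <= 1 -> NONE
READ a @v1: history=[] -> no version <= 1 -> NONE
v2: WRITE a=8  (a history now [(2, 8)])
v3: WRITE c=21  (c history now [(3, 21)])
v4: WRITE c=64  (c history now [(3, 21), (4, 64)])
READ c @v3: history=[(3, 21), (4, 64)] -> pick v3 -> 21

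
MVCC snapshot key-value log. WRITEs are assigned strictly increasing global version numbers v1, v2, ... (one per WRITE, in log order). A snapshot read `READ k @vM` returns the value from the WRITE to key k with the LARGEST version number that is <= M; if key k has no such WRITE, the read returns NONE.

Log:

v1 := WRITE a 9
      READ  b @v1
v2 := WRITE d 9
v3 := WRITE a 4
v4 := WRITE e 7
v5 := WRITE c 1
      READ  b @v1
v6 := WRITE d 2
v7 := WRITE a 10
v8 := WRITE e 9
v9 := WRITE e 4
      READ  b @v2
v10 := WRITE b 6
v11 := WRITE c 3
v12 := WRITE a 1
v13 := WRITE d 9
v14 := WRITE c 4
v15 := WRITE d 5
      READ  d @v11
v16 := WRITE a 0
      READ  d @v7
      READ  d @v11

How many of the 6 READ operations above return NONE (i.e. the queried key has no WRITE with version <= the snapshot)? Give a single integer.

Answer: 3

Derivation:
v1: WRITE a=9  (a history now [(1, 9)])
READ b @v1: history=[] -> no version <= 1 -> NONE
v2: WRITE d=9  (d history now [(2, 9)])
v3: WRITE a=4  (a history now [(1, 9), (3, 4)])
v4: WRITE e=7  (e history now [(4, 7)])
v5: WRITE c=1  (c history now [(5, 1)])
READ b @v1: history=[] -> no version <= 1 -> NONE
v6: WRITE d=2  (d history now [(2, 9), (6, 2)])
v7: WRITE a=10  (a history now [(1, 9), (3, 4), (7, 10)])
v8: WRITE e=9  (e history now [(4, 7), (8, 9)])
v9: WRITE e=4  (e history now [(4, 7), (8, 9), (9, 4)])
READ b @v2: history=[] -> no version <= 2 -> NONE
v10: WRITE b=6  (b history now [(10, 6)])
v11: WRITE c=3  (c history now [(5, 1), (11, 3)])
v12: WRITE a=1  (a history now [(1, 9), (3, 4), (7, 10), (12, 1)])
v13: WRITE d=9  (d history now [(2, 9), (6, 2), (13, 9)])
v14: WRITE c=4  (c history now [(5, 1), (11, 3), (14, 4)])
v15: WRITE d=5  (d history now [(2, 9), (6, 2), (13, 9), (15, 5)])
READ d @v11: history=[(2, 9), (6, 2), (13, 9), (15, 5)] -> pick v6 -> 2
v16: WRITE a=0  (a history now [(1, 9), (3, 4), (7, 10), (12, 1), (16, 0)])
READ d @v7: history=[(2, 9), (6, 2), (13, 9), (15, 5)] -> pick v6 -> 2
READ d @v11: history=[(2, 9), (6, 2), (13, 9), (15, 5)] -> pick v6 -> 2
Read results in order: ['NONE', 'NONE', 'NONE', '2', '2', '2']
NONE count = 3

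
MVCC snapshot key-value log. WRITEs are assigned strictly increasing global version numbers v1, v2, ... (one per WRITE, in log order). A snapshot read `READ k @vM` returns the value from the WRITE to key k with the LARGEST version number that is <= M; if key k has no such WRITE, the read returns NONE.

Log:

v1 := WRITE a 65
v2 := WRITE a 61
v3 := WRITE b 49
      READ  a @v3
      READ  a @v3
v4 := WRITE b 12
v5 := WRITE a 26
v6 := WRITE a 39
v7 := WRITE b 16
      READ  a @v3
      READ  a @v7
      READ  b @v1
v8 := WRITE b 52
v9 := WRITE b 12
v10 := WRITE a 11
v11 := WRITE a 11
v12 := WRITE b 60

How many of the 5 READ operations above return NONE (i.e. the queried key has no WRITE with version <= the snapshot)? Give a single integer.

Answer: 1

Derivation:
v1: WRITE a=65  (a history now [(1, 65)])
v2: WRITE a=61  (a history now [(1, 65), (2, 61)])
v3: WRITE b=49  (b history now [(3, 49)])
READ a @v3: history=[(1, 65), (2, 61)] -> pick v2 -> 61
READ a @v3: history=[(1, 65), (2, 61)] -> pick v2 -> 61
v4: WRITE b=12  (b history now [(3, 49), (4, 12)])
v5: WRITE a=26  (a history now [(1, 65), (2, 61), (5, 26)])
v6: WRITE a=39  (a history now [(1, 65), (2, 61), (5, 26), (6, 39)])
v7: WRITE b=16  (b history now [(3, 49), (4, 12), (7, 16)])
READ a @v3: history=[(1, 65), (2, 61), (5, 26), (6, 39)] -> pick v2 -> 61
READ a @v7: history=[(1, 65), (2, 61), (5, 26), (6, 39)] -> pick v6 -> 39
READ b @v1: history=[(3, 49), (4, 12), (7, 16)] -> no version <= 1 -> NONE
v8: WRITE b=52  (b history now [(3, 49), (4, 12), (7, 16), (8, 52)])
v9: WRITE b=12  (b history now [(3, 49), (4, 12), (7, 16), (8, 52), (9, 12)])
v10: WRITE a=11  (a history now [(1, 65), (2, 61), (5, 26), (6, 39), (10, 11)])
v11: WRITE a=11  (a history now [(1, 65), (2, 61), (5, 26), (6, 39), (10, 11), (11, 11)])
v12: WRITE b=60  (b history now [(3, 49), (4, 12), (7, 16), (8, 52), (9, 12), (12, 60)])
Read results in order: ['61', '61', '61', '39', 'NONE']
NONE count = 1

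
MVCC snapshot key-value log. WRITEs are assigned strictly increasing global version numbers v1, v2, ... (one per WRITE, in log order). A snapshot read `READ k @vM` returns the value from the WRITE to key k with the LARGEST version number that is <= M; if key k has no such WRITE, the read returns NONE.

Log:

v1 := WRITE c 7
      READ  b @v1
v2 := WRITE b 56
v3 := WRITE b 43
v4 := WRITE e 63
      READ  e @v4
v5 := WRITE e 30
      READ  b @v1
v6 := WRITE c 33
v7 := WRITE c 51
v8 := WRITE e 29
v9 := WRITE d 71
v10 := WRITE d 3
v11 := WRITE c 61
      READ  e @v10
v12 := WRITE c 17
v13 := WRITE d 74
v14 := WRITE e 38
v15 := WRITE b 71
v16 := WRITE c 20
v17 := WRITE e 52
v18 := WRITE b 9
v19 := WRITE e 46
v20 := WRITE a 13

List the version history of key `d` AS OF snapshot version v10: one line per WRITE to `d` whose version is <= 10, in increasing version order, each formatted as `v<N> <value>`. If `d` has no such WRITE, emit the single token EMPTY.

Scan writes for key=d with version <= 10:
  v1 WRITE c 7 -> skip
  v2 WRITE b 56 -> skip
  v3 WRITE b 43 -> skip
  v4 WRITE e 63 -> skip
  v5 WRITE e 30 -> skip
  v6 WRITE c 33 -> skip
  v7 WRITE c 51 -> skip
  v8 WRITE e 29 -> skip
  v9 WRITE d 71 -> keep
  v10 WRITE d 3 -> keep
  v11 WRITE c 61 -> skip
  v12 WRITE c 17 -> skip
  v13 WRITE d 74 -> drop (> snap)
  v14 WRITE e 38 -> skip
  v15 WRITE b 71 -> skip
  v16 WRITE c 20 -> skip
  v17 WRITE e 52 -> skip
  v18 WRITE b 9 -> skip
  v19 WRITE e 46 -> skip
  v20 WRITE a 13 -> skip
Collected: [(9, 71), (10, 3)]

Answer: v9 71
v10 3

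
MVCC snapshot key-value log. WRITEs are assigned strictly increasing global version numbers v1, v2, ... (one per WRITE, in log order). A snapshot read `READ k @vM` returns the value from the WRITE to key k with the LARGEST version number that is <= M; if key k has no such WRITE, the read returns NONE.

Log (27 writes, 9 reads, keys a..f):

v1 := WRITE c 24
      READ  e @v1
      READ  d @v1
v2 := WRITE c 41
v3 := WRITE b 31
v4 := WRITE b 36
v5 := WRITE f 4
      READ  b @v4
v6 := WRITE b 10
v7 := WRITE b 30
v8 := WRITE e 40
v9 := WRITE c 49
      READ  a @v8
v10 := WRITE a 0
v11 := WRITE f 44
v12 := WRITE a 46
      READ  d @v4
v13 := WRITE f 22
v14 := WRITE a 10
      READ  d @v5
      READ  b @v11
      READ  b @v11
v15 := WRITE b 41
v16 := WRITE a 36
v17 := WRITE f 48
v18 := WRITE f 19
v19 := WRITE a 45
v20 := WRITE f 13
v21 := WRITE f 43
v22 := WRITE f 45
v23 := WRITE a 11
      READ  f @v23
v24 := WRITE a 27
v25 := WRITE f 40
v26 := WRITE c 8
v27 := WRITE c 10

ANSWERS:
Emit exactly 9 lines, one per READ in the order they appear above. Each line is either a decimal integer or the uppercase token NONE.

Answer: NONE
NONE
36
NONE
NONE
NONE
30
30
45

Derivation:
v1: WRITE c=24  (c history now [(1, 24)])
READ e @v1: history=[] -> no version <= 1 -> NONE
READ d @v1: history=[] -> no version <= 1 -> NONE
v2: WRITE c=41  (c history now [(1, 24), (2, 41)])
v3: WRITE b=31  (b history now [(3, 31)])
v4: WRITE b=36  (b history now [(3, 31), (4, 36)])
v5: WRITE f=4  (f history now [(5, 4)])
READ b @v4: history=[(3, 31), (4, 36)] -> pick v4 -> 36
v6: WRITE b=10  (b history now [(3, 31), (4, 36), (6, 10)])
v7: WRITE b=30  (b history now [(3, 31), (4, 36), (6, 10), (7, 30)])
v8: WRITE e=40  (e history now [(8, 40)])
v9: WRITE c=49  (c history now [(1, 24), (2, 41), (9, 49)])
READ a @v8: history=[] -> no version <= 8 -> NONE
v10: WRITE a=0  (a history now [(10, 0)])
v11: WRITE f=44  (f history now [(5, 4), (11, 44)])
v12: WRITE a=46  (a history now [(10, 0), (12, 46)])
READ d @v4: history=[] -> no version <= 4 -> NONE
v13: WRITE f=22  (f history now [(5, 4), (11, 44), (13, 22)])
v14: WRITE a=10  (a history now [(10, 0), (12, 46), (14, 10)])
READ d @v5: history=[] -> no version <= 5 -> NONE
READ b @v11: history=[(3, 31), (4, 36), (6, 10), (7, 30)] -> pick v7 -> 30
READ b @v11: history=[(3, 31), (4, 36), (6, 10), (7, 30)] -> pick v7 -> 30
v15: WRITE b=41  (b history now [(3, 31), (4, 36), (6, 10), (7, 30), (15, 41)])
v16: WRITE a=36  (a history now [(10, 0), (12, 46), (14, 10), (16, 36)])
v17: WRITE f=48  (f history now [(5, 4), (11, 44), (13, 22), (17, 48)])
v18: WRITE f=19  (f history now [(5, 4), (11, 44), (13, 22), (17, 48), (18, 19)])
v19: WRITE a=45  (a history now [(10, 0), (12, 46), (14, 10), (16, 36), (19, 45)])
v20: WRITE f=13  (f history now [(5, 4), (11, 44), (13, 22), (17, 48), (18, 19), (20, 13)])
v21: WRITE f=43  (f history now [(5, 4), (11, 44), (13, 22), (17, 48), (18, 19), (20, 13), (21, 43)])
v22: WRITE f=45  (f history now [(5, 4), (11, 44), (13, 22), (17, 48), (18, 19), (20, 13), (21, 43), (22, 45)])
v23: WRITE a=11  (a history now [(10, 0), (12, 46), (14, 10), (16, 36), (19, 45), (23, 11)])
READ f @v23: history=[(5, 4), (11, 44), (13, 22), (17, 48), (18, 19), (20, 13), (21, 43), (22, 45)] -> pick v22 -> 45
v24: WRITE a=27  (a history now [(10, 0), (12, 46), (14, 10), (16, 36), (19, 45), (23, 11), (24, 27)])
v25: WRITE f=40  (f history now [(5, 4), (11, 44), (13, 22), (17, 48), (18, 19), (20, 13), (21, 43), (22, 45), (25, 40)])
v26: WRITE c=8  (c history now [(1, 24), (2, 41), (9, 49), (26, 8)])
v27: WRITE c=10  (c history now [(1, 24), (2, 41), (9, 49), (26, 8), (27, 10)])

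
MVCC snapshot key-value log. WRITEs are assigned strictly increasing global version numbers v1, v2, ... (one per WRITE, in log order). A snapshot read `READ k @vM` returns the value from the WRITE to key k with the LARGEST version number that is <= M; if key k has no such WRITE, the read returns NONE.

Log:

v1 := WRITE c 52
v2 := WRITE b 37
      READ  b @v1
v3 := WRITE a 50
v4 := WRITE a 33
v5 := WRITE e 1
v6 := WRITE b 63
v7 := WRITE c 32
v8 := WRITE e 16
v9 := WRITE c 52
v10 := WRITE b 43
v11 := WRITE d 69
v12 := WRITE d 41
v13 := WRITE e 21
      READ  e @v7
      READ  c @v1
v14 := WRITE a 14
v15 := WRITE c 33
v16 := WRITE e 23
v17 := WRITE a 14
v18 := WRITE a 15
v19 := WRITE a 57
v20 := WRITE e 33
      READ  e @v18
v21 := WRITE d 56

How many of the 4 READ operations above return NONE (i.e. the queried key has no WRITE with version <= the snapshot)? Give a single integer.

Answer: 1

Derivation:
v1: WRITE c=52  (c history now [(1, 52)])
v2: WRITE b=37  (b history now [(2, 37)])
READ b @v1: history=[(2, 37)] -> no version <= 1 -> NONE
v3: WRITE a=50  (a history now [(3, 50)])
v4: WRITE a=33  (a history now [(3, 50), (4, 33)])
v5: WRITE e=1  (e history now [(5, 1)])
v6: WRITE b=63  (b history now [(2, 37), (6, 63)])
v7: WRITE c=32  (c history now [(1, 52), (7, 32)])
v8: WRITE e=16  (e history now [(5, 1), (8, 16)])
v9: WRITE c=52  (c history now [(1, 52), (7, 32), (9, 52)])
v10: WRITE b=43  (b history now [(2, 37), (6, 63), (10, 43)])
v11: WRITE d=69  (d history now [(11, 69)])
v12: WRITE d=41  (d history now [(11, 69), (12, 41)])
v13: WRITE e=21  (e history now [(5, 1), (8, 16), (13, 21)])
READ e @v7: history=[(5, 1), (8, 16), (13, 21)] -> pick v5 -> 1
READ c @v1: history=[(1, 52), (7, 32), (9, 52)] -> pick v1 -> 52
v14: WRITE a=14  (a history now [(3, 50), (4, 33), (14, 14)])
v15: WRITE c=33  (c history now [(1, 52), (7, 32), (9, 52), (15, 33)])
v16: WRITE e=23  (e history now [(5, 1), (8, 16), (13, 21), (16, 23)])
v17: WRITE a=14  (a history now [(3, 50), (4, 33), (14, 14), (17, 14)])
v18: WRITE a=15  (a history now [(3, 50), (4, 33), (14, 14), (17, 14), (18, 15)])
v19: WRITE a=57  (a history now [(3, 50), (4, 33), (14, 14), (17, 14), (18, 15), (19, 57)])
v20: WRITE e=33  (e history now [(5, 1), (8, 16), (13, 21), (16, 23), (20, 33)])
READ e @v18: history=[(5, 1), (8, 16), (13, 21), (16, 23), (20, 33)] -> pick v16 -> 23
v21: WRITE d=56  (d history now [(11, 69), (12, 41), (21, 56)])
Read results in order: ['NONE', '1', '52', '23']
NONE count = 1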